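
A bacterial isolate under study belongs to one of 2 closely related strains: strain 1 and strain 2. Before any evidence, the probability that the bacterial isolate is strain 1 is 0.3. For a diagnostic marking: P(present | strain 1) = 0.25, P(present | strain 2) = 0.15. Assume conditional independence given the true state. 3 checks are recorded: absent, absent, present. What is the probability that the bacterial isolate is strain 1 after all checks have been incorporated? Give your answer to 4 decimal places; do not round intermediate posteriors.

After 'absent': P(strain 1) = 0.75·0.3000 / (0.75·0.3000 + 0.85·0.7000) ≈ 0.2744
After 'absent': P(strain 1) = 0.75·0.2744 / (0.75·0.2744 + 0.85·0.7256) ≈ 0.2502
After 'present': P(strain 1) = 0.25·0.2502 / (0.25·0.2502 + 0.15·0.7498) ≈ 0.3574

0.3574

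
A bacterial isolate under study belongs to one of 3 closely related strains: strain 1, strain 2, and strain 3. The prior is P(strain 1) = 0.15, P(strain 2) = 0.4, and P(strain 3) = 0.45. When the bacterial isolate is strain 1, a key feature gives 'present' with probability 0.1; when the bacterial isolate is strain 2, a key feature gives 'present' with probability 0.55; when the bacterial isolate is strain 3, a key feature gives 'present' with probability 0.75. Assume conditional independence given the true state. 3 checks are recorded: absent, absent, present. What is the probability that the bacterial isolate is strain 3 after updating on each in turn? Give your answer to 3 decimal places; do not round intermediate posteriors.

0.271

After 'absent': normaliser = 0.9·0.1500 + 0.45·0.4000 + 0.25·0.4500; P(strain 1) ≈ 0.3158, P(strain 2) ≈ 0.4211, P(strain 3) ≈ 0.2632
After 'absent': normaliser = 0.9·0.3158 + 0.45·0.4211 + 0.25·0.2632; P(strain 1) ≈ 0.5268, P(strain 2) ≈ 0.3512, P(strain 3) ≈ 0.1220
After 'present': normaliser = 0.1·0.5268 + 0.55·0.3512 + 0.75·0.1220; P(strain 1) ≈ 0.1562, P(strain 2) ≈ 0.5727, P(strain 3) ≈ 0.2711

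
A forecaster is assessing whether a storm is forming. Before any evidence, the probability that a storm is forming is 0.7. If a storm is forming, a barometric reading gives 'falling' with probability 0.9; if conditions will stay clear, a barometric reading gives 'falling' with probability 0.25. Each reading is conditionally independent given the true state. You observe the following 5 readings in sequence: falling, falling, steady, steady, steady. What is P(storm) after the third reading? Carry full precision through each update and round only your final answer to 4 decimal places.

0.8013

After 'falling': P(storm) = 0.9·0.7000 / (0.9·0.7000 + 0.25·0.3000) ≈ 0.8936
After 'falling': P(storm) = 0.9·0.8936 / (0.9·0.8936 + 0.25·0.1064) ≈ 0.9680
After 'steady': P(storm) = 0.1·0.9680 / (0.1·0.9680 + 0.75·0.0320) ≈ 0.8013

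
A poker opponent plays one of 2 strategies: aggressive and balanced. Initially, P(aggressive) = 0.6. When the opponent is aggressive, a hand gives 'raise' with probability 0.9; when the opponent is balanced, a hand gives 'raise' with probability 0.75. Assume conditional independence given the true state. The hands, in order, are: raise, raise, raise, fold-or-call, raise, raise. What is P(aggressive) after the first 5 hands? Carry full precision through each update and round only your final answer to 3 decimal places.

After 'raise': P(aggressive) = 0.9·0.6000 / (0.9·0.6000 + 0.75·0.4000) ≈ 0.6429
After 'raise': P(aggressive) = 0.9·0.6429 / (0.9·0.6429 + 0.75·0.3571) ≈ 0.6835
After 'raise': P(aggressive) = 0.9·0.6835 / (0.9·0.6835 + 0.75·0.3165) ≈ 0.7216
After 'fold-or-call': P(aggressive) = 0.1·0.7216 / (0.1·0.7216 + 0.25·0.2784) ≈ 0.5090
After 'raise': P(aggressive) = 0.9·0.5090 / (0.9·0.5090 + 0.75·0.4910) ≈ 0.5544

0.554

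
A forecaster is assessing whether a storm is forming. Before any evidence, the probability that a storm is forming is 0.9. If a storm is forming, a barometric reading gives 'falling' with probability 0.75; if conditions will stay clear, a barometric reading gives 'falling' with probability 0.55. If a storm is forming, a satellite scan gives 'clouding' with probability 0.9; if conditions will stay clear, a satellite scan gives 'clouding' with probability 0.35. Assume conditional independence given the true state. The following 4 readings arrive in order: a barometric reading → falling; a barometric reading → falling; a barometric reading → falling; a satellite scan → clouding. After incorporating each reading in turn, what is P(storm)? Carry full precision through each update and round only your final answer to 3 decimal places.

0.983

After a barometric reading='falling': P(storm) = 0.75·0.9000 / (0.75·0.9000 + 0.55·0.1000) ≈ 0.9247
After a barometric reading='falling': P(storm) = 0.75·0.9247 / (0.75·0.9247 + 0.55·0.0753) ≈ 0.9436
After a barometric reading='falling': P(storm) = 0.75·0.9436 / (0.75·0.9436 + 0.55·0.0564) ≈ 0.9580
After a satellite scan='clouding': P(storm) = 0.9·0.9580 / (0.9·0.9580 + 0.35·0.0420) ≈ 0.9832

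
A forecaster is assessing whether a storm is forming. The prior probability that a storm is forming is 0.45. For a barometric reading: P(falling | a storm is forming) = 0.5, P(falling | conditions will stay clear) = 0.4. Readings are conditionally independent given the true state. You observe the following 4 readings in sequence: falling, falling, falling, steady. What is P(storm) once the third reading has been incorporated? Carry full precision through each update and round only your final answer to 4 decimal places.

0.6151

Each posterior becomes the prior for the next update.
After 'falling': P(storm) = 0.5·0.4500 / (0.5·0.4500 + 0.4·0.5500) ≈ 0.5056
After 'falling': P(storm) = 0.5·0.5056 / (0.5·0.5056 + 0.4·0.4944) ≈ 0.5611
After 'falling': P(storm) = 0.5·0.5611 / (0.5·0.5611 + 0.4·0.4389) ≈ 0.6151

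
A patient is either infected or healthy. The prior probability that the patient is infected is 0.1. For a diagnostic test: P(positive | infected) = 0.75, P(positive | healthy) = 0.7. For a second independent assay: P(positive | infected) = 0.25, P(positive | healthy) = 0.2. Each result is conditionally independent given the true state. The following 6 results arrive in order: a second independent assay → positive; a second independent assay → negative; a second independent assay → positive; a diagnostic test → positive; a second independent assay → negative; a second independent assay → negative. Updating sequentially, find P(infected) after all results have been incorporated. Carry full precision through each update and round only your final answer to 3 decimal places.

0.133

After a second independent assay='positive': P(infected) = 0.25·0.1000 / (0.25·0.1000 + 0.2·0.9000) ≈ 0.1220
After a second independent assay='negative': P(infected) = 0.75·0.1220 / (0.75·0.1220 + 0.8·0.8780) ≈ 0.1152
After a second independent assay='positive': P(infected) = 0.25·0.1152 / (0.25·0.1152 + 0.2·0.8848) ≈ 0.1400
After a diagnostic test='positive': P(infected) = 0.75·0.1400 / (0.75·0.1400 + 0.7·0.8600) ≈ 0.1485
After a second independent assay='negative': P(infected) = 0.75·0.1485 / (0.75·0.1485 + 0.8·0.8515) ≈ 0.1405
After a second independent assay='negative': P(infected) = 0.75·0.1405 / (0.75·0.1405 + 0.8·0.8595) ≈ 0.1329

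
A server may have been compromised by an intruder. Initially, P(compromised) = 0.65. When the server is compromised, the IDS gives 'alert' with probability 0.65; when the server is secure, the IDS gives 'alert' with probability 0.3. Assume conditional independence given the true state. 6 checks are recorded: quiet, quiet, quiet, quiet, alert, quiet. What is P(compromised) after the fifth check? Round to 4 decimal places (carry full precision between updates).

After 'quiet': P(compromised) = 0.35·0.6500 / (0.35·0.6500 + 0.7·0.3500) ≈ 0.4815
After 'quiet': P(compromised) = 0.35·0.4815 / (0.35·0.4815 + 0.7·0.5185) ≈ 0.3171
After 'quiet': P(compromised) = 0.35·0.3171 / (0.35·0.3171 + 0.7·0.6829) ≈ 0.1884
After 'quiet': P(compromised) = 0.35·0.1884 / (0.35·0.1884 + 0.7·0.8116) ≈ 0.1040
After 'alert': P(compromised) = 0.65·0.1040 / (0.65·0.1040 + 0.3·0.8960) ≈ 0.2010

0.2010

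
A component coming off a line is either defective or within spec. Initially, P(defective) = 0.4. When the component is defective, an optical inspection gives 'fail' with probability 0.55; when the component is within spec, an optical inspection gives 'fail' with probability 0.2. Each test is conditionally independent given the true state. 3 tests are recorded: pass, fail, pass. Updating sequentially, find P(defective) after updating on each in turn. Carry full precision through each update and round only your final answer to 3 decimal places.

0.367

After 'pass': P(defective) = 0.45·0.4000 / (0.45·0.4000 + 0.8·0.6000) ≈ 0.2727
After 'fail': P(defective) = 0.55·0.2727 / (0.55·0.2727 + 0.2·0.7273) ≈ 0.5077
After 'pass': P(defective) = 0.45·0.5077 / (0.45·0.5077 + 0.8·0.4923) ≈ 0.3671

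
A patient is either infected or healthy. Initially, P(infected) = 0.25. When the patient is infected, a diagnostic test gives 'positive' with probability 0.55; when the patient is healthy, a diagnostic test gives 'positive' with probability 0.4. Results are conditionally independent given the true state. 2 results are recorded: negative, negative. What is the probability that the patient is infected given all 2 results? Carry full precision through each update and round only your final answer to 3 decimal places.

After 'negative': P(infected) = 0.45·0.2500 / (0.45·0.2500 + 0.6·0.7500) ≈ 0.2000
After 'negative': P(infected) = 0.45·0.2000 / (0.45·0.2000 + 0.6·0.8000) ≈ 0.1579

0.158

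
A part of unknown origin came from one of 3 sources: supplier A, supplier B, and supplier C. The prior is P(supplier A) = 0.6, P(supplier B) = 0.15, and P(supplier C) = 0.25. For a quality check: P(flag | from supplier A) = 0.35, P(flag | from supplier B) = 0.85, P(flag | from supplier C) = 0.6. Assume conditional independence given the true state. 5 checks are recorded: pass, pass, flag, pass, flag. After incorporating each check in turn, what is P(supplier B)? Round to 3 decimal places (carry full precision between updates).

After 'pass': normaliser = 0.65·0.6000 + 0.15·0.1500 + 0.4·0.2500; P(supplier A) ≈ 0.7610, P(supplier B) ≈ 0.0439, P(supplier C) ≈ 0.1951
After 'pass': normaliser = 0.65·0.7610 + 0.15·0.0439 + 0.4·0.1951; P(supplier A) ≈ 0.8539, P(supplier B) ≈ 0.0114, P(supplier C) ≈ 0.1347
After 'flag': normaliser = 0.35·0.8539 + 0.85·0.0114 + 0.6·0.1347; P(supplier A) ≈ 0.7676, P(supplier B) ≈ 0.0248, P(supplier C) ≈ 0.2076
After 'pass': normaliser = 0.65·0.7676 + 0.15·0.0248 + 0.4·0.2076; P(supplier A) ≈ 0.8518, P(supplier B) ≈ 0.0064, P(supplier C) ≈ 0.1418
After 'flag': normaliser = 0.35·0.8518 + 0.85·0.0064 + 0.6·0.1418; P(supplier A) ≈ 0.7672, P(supplier B) ≈ 0.0139, P(supplier C) ≈ 0.2189

0.014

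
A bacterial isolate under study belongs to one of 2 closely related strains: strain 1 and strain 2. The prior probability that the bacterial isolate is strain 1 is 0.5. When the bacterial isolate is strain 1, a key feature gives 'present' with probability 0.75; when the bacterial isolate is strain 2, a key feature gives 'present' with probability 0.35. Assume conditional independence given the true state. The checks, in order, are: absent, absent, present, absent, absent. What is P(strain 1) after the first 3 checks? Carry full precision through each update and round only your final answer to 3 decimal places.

Each posterior becomes the prior for the next update.
After 'absent': P(strain 1) = 0.25·0.5000 / (0.25·0.5000 + 0.65·0.5000) ≈ 0.2778
After 'absent': P(strain 1) = 0.25·0.2778 / (0.25·0.2778 + 0.65·0.7222) ≈ 0.1289
After 'present': P(strain 1) = 0.75·0.1289 / (0.75·0.1289 + 0.35·0.8711) ≈ 0.2407

0.241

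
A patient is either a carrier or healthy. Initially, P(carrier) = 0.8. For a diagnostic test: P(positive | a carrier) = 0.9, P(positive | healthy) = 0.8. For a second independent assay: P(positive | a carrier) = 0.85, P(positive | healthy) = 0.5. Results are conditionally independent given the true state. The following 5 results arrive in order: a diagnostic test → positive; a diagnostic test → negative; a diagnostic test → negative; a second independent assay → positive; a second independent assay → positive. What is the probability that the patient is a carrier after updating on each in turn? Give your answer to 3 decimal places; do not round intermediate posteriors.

After a diagnostic test='positive': P(carrier) = 0.9·0.8000 / (0.9·0.8000 + 0.8·0.2000) ≈ 0.8182
After a diagnostic test='negative': P(carrier) = 0.1·0.8182 / (0.1·0.8182 + 0.2·0.1818) ≈ 0.6923
After a diagnostic test='negative': P(carrier) = 0.1·0.6923 / (0.1·0.6923 + 0.2·0.3077) ≈ 0.5294
After a second independent assay='positive': P(carrier) = 0.85·0.5294 / (0.85·0.5294 + 0.5·0.4706) ≈ 0.6567
After a second independent assay='positive': P(carrier) = 0.85·0.6567 / (0.85·0.6567 + 0.5·0.3433) ≈ 0.7648

0.765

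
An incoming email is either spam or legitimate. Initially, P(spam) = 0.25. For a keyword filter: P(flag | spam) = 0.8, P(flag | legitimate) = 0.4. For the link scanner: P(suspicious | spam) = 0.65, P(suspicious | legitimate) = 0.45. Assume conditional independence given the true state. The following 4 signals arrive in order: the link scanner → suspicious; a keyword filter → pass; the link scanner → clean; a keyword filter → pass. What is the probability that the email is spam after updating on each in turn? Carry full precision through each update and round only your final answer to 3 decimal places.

0.033

After the link scanner='suspicious': P(spam) = 0.65·0.2500 / (0.65·0.2500 + 0.45·0.7500) ≈ 0.3250
After a keyword filter='pass': P(spam) = 0.2·0.3250 / (0.2·0.3250 + 0.6·0.6750) ≈ 0.1383
After the link scanner='clean': P(spam) = 0.35·0.1383 / (0.35·0.1383 + 0.55·0.8617) ≈ 0.0927
After a keyword filter='pass': P(spam) = 0.2·0.0927 / (0.2·0.0927 + 0.6·0.9073) ≈ 0.0329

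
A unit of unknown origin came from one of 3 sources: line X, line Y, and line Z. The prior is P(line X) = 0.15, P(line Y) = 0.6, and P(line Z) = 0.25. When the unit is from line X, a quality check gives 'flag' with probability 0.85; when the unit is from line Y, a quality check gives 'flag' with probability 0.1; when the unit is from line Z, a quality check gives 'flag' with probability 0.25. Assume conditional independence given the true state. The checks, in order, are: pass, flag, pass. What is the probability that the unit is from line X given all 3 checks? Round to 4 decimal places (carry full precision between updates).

0.0331

After 'pass': normaliser = 0.15·0.1500 + 0.9·0.6000 + 0.75·0.2500; P(line X) ≈ 0.0300, P(line Y) ≈ 0.7200, P(line Z) ≈ 0.2500
After 'flag': normaliser = 0.85·0.0300 + 0.1·0.7200 + 0.25·0.2500; P(line X) ≈ 0.1594, P(line Y) ≈ 0.4500, P(line Z) ≈ 0.3906
After 'pass': normaliser = 0.15·0.1594 + 0.9·0.4500 + 0.75·0.3906; P(line X) ≈ 0.0331, P(line Y) ≈ 0.5610, P(line Z) ≈ 0.4058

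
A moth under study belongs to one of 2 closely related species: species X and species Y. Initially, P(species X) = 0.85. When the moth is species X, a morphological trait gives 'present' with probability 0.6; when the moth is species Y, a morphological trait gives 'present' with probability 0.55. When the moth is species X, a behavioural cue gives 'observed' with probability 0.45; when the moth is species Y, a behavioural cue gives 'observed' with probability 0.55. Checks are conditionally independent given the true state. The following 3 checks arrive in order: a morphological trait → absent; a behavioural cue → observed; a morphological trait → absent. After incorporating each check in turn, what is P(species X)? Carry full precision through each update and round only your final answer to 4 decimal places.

0.7856

Each posterior becomes the prior for the next update.
After a morphological trait='absent': P(species X) = 0.4·0.8500 / (0.4·0.8500 + 0.45·0.1500) ≈ 0.8344
After a behavioural cue='observed': P(species X) = 0.45·0.8344 / (0.45·0.8344 + 0.55·0.1656) ≈ 0.8047
After a morphological trait='absent': P(species X) = 0.4·0.8047 / (0.4·0.8047 + 0.45·0.1953) ≈ 0.7856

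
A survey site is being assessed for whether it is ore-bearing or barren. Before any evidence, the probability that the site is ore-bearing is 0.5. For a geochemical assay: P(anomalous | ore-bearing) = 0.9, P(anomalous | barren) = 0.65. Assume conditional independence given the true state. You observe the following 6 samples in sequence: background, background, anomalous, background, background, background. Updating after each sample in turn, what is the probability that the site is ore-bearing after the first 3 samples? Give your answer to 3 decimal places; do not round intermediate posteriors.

0.102

After 'background': P(ore) = 0.1·0.5000 / (0.1·0.5000 + 0.35·0.5000) ≈ 0.2222
After 'background': P(ore) = 0.1·0.2222 / (0.1·0.2222 + 0.35·0.7778) ≈ 0.0755
After 'anomalous': P(ore) = 0.9·0.0755 / (0.9·0.0755 + 0.65·0.9245) ≈ 0.1016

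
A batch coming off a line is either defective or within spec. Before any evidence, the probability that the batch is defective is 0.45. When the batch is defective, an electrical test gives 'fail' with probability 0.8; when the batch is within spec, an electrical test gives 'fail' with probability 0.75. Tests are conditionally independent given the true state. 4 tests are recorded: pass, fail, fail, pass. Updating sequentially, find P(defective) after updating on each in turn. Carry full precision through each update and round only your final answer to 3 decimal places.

Apply Bayes' rule sequentially, carrying P(defective) forward.
After 'pass': P(defective) = 0.2·0.4500 / (0.2·0.4500 + 0.25·0.5500) ≈ 0.3956
After 'fail': P(defective) = 0.8·0.3956 / (0.8·0.3956 + 0.75·0.6044) ≈ 0.4111
After 'fail': P(defective) = 0.8·0.4111 / (0.8·0.4111 + 0.75·0.5889) ≈ 0.4268
After 'pass': P(defective) = 0.2·0.4268 / (0.2·0.4268 + 0.25·0.5732) ≈ 0.3733

0.373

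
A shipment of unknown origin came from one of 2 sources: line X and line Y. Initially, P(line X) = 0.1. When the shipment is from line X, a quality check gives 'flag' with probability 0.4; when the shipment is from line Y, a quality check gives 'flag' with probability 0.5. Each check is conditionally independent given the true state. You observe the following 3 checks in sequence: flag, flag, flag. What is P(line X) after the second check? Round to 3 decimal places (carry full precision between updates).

0.066

After 'flag': P(line X) = 0.4·0.1000 / (0.4·0.1000 + 0.5·0.9000) ≈ 0.0816
After 'flag': P(line X) = 0.4·0.0816 / (0.4·0.0816 + 0.5·0.9184) ≈ 0.0664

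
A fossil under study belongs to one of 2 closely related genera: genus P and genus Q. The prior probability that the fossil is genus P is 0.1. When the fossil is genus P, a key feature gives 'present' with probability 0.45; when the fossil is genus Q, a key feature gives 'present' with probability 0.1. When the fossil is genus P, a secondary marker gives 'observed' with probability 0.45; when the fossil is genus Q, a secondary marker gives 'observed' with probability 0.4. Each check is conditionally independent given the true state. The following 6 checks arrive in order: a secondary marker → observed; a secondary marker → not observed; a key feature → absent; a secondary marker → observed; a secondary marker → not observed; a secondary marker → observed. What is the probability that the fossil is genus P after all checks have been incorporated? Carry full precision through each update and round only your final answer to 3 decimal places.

After a secondary marker='observed': P(genus P) = 0.45·0.1000 / (0.45·0.1000 + 0.4·0.9000) ≈ 0.1111
After a secondary marker='not observed': P(genus P) = 0.55·0.1111 / (0.55·0.1111 + 0.6·0.8889) ≈ 0.1028
After a key feature='absent': P(genus P) = 0.55·0.1028 / (0.55·0.1028 + 0.9·0.8972) ≈ 0.0654
After a secondary marker='observed': P(genus P) = 0.45·0.0654 / (0.45·0.0654 + 0.4·0.9346) ≈ 0.0730
After a secondary marker='not observed': P(genus P) = 0.55·0.0730 / (0.55·0.0730 + 0.6·0.9270) ≈ 0.0673
After a secondary marker='observed': P(genus P) = 0.45·0.0673 / (0.45·0.0673 + 0.4·0.9327) ≈ 0.0751

0.075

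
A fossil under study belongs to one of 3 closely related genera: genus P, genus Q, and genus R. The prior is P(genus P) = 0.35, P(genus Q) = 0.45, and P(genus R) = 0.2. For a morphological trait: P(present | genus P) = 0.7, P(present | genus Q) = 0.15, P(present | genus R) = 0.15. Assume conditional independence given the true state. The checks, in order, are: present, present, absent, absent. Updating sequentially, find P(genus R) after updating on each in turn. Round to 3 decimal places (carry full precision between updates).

After 'present': normaliser = 0.7·0.3500 + 0.15·0.4500 + 0.15·0.2000; P(genus P) ≈ 0.7153, P(genus Q) ≈ 0.1971, P(genus R) ≈ 0.0876
After 'present': normaliser = 0.7·0.7153 + 0.15·0.1971 + 0.15·0.0876; P(genus P) ≈ 0.9214, P(genus Q) ≈ 0.0544, P(genus R) ≈ 0.0242
After 'absent': normaliser = 0.3·0.9214 + 0.85·0.0544 + 0.85·0.0242; P(genus P) ≈ 0.8054, P(genus Q) ≈ 0.1347, P(genus R) ≈ 0.0599
After 'absent': normaliser = 0.3·0.8054 + 0.85·0.1347 + 0.85·0.0599; P(genus P) ≈ 0.5936, P(genus Q) ≈ 0.2813, P(genus R) ≈ 0.1250

0.125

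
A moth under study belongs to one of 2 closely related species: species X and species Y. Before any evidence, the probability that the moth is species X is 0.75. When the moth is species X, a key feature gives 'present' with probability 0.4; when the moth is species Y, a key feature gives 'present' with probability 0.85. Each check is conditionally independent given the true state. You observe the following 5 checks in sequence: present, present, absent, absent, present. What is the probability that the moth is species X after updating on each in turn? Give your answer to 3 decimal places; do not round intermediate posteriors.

0.833

After 'present': P(species X) = 0.4·0.7500 / (0.4·0.7500 + 0.85·0.2500) ≈ 0.5854
After 'present': P(species X) = 0.4·0.5854 / (0.4·0.5854 + 0.85·0.4146) ≈ 0.3992
After 'absent': P(species X) = 0.6·0.3992 / (0.6·0.3992 + 0.15·0.6008) ≈ 0.7266
After 'absent': P(species X) = 0.6·0.7266 / (0.6·0.7266 + 0.15·0.2734) ≈ 0.9140
After 'present': P(species X) = 0.4·0.9140 / (0.4·0.9140 + 0.85·0.0860) ≈ 0.8334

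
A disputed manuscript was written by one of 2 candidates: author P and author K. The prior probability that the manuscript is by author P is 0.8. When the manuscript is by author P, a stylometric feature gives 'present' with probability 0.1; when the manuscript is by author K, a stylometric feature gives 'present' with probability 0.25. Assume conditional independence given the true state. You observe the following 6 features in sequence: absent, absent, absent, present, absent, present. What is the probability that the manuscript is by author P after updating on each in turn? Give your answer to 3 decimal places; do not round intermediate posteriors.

Apply Bayes' rule sequentially, carrying P(author P) forward.
After 'absent': P(author P) = 0.9·0.8000 / (0.9·0.8000 + 0.75·0.2000) ≈ 0.8276
After 'absent': P(author P) = 0.9·0.8276 / (0.9·0.8276 + 0.75·0.1724) ≈ 0.8521
After 'absent': P(author P) = 0.9·0.8521 / (0.9·0.8521 + 0.75·0.1479) ≈ 0.8736
After 'present': P(author P) = 0.1·0.8736 / (0.1·0.8736 + 0.25·0.1264) ≈ 0.7344
After 'absent': P(author P) = 0.9·0.7344 / (0.9·0.7344 + 0.75·0.2656) ≈ 0.7684
After 'present': P(author P) = 0.1·0.7684 / (0.1·0.7684 + 0.25·0.2316) ≈ 0.5703

0.570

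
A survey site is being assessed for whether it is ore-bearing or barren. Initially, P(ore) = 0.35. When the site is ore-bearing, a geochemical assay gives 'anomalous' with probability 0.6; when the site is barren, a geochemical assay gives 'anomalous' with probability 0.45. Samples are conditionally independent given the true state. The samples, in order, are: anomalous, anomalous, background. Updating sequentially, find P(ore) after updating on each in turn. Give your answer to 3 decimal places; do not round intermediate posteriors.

0.410

After 'anomalous': P(ore) = 0.6·0.3500 / (0.6·0.3500 + 0.45·0.6500) ≈ 0.4179
After 'anomalous': P(ore) = 0.6·0.4179 / (0.6·0.4179 + 0.45·0.5821) ≈ 0.4891
After 'background': P(ore) = 0.4·0.4891 / (0.4·0.4891 + 0.55·0.5109) ≈ 0.4104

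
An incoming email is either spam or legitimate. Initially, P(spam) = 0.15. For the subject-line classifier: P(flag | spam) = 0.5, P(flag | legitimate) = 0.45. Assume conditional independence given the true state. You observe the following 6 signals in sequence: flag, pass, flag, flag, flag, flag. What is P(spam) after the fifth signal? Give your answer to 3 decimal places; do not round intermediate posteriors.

Apply Bayes' rule sequentially, carrying P(spam) forward.
After 'flag': P(spam) = 0.5·0.1500 / (0.5·0.1500 + 0.45·0.8500) ≈ 0.1639
After 'pass': P(spam) = 0.5·0.1639 / (0.5·0.1639 + 0.55·0.8361) ≈ 0.1513
After 'flag': P(spam) = 0.5·0.1513 / (0.5·0.1513 + 0.45·0.8487) ≈ 0.1653
After 'flag': P(spam) = 0.5·0.1653 / (0.5·0.1653 + 0.45·0.8347) ≈ 0.1804
After 'flag': P(spam) = 0.5·0.1804 / (0.5·0.1804 + 0.45·0.8196) ≈ 0.1965

0.196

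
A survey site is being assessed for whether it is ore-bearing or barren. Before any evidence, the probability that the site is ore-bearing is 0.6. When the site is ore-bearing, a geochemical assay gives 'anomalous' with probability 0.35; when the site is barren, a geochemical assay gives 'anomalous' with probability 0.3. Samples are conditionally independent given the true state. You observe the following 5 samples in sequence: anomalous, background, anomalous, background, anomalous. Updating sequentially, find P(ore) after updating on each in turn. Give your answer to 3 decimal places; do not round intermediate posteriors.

Each posterior becomes the prior for the next update.
After 'anomalous': P(ore) = 0.35·0.6000 / (0.35·0.6000 + 0.3·0.4000) ≈ 0.6364
After 'background': P(ore) = 0.65·0.6364 / (0.65·0.6364 + 0.7·0.3636) ≈ 0.6190
After 'anomalous': P(ore) = 0.35·0.6190 / (0.35·0.6190 + 0.3·0.3810) ≈ 0.6547
After 'background': P(ore) = 0.65·0.6547 / (0.65·0.6547 + 0.7·0.3453) ≈ 0.6377
After 'anomalous': P(ore) = 0.35·0.6377 / (0.35·0.6377 + 0.3·0.3623) ≈ 0.6725

0.673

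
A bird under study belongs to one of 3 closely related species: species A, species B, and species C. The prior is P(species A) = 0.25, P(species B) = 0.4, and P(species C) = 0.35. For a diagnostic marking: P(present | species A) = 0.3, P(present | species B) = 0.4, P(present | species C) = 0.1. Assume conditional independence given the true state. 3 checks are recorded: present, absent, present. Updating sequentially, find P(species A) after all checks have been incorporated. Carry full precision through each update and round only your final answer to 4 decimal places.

0.2749

After 'present': normaliser = 0.3·0.2500 + 0.4·0.4000 + 0.1·0.3500; P(species A) ≈ 0.2778, P(species B) ≈ 0.5926, P(species C) ≈ 0.1296
After 'absent': normaliser = 0.7·0.2778 + 0.6·0.5926 + 0.9·0.1296; P(species A) ≈ 0.2917, P(species B) ≈ 0.5333, P(species C) ≈ 0.1750
After 'present': normaliser = 0.3·0.2917 + 0.4·0.5333 + 0.1·0.1750; P(species A) ≈ 0.2749, P(species B) ≈ 0.6702, P(species C) ≈ 0.0550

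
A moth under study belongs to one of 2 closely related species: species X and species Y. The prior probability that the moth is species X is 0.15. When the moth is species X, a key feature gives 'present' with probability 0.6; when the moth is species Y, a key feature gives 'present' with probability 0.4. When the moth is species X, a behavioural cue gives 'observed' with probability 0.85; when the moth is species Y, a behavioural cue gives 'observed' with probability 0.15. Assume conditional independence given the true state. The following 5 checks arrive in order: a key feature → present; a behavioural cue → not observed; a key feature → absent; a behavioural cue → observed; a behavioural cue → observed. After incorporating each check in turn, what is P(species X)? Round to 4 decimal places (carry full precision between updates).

Apply Bayes' rule sequentially, carrying P(species X) forward.
After a key feature='present': P(species X) = 0.6·0.1500 / (0.6·0.1500 + 0.4·0.8500) ≈ 0.2093
After a behavioural cue='not observed': P(species X) = 0.15·0.2093 / (0.15·0.2093 + 0.85·0.7907) ≈ 0.0446
After a key feature='absent': P(species X) = 0.4·0.0446 / (0.4·0.0446 + 0.6·0.9554) ≈ 0.0302
After a behavioural cue='observed': P(species X) = 0.85·0.0302 / (0.85·0.0302 + 0.15·0.9698) ≈ 0.1500
After a behavioural cue='observed': P(species X) = 0.85·0.1500 / (0.85·0.1500 + 0.15·0.8500) ≈ 0.5000

0.5000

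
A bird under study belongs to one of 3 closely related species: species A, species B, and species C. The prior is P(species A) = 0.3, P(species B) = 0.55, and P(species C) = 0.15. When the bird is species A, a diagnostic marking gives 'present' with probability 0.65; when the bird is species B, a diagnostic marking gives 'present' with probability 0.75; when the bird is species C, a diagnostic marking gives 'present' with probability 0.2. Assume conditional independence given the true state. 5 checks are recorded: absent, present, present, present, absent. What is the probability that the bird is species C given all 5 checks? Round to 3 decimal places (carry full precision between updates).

Apply Bayes' rule sequentially, carrying P(species C) forward.
After 'absent': normaliser = 0.35·0.3000 + 0.25·0.5500 + 0.8·0.1500; P(species A) ≈ 0.2897, P(species B) ≈ 0.3793, P(species C) ≈ 0.3310
After 'present': normaliser = 0.65·0.2897 + 0.75·0.3793 + 0.2·0.3310; P(species A) ≈ 0.3493, P(species B) ≈ 0.5278, P(species C) ≈ 0.1228
After 'present': normaliser = 0.65·0.3493 + 0.75·0.5278 + 0.2·0.1228; P(species A) ≈ 0.3507, P(species B) ≈ 0.6114, P(species C) ≈ 0.0379
After 'present': normaliser = 0.65·0.3507 + 0.75·0.6114 + 0.2·0.0379; P(species A) ≈ 0.3284, P(species B) ≈ 0.6607, P(species C) ≈ 0.0109
After 'absent': normaliser = 0.35·0.3284 + 0.25·0.6607 + 0.8·0.0109; P(species A) ≈ 0.3979, P(species B) ≈ 0.5718, P(species C) ≈ 0.0303

0.030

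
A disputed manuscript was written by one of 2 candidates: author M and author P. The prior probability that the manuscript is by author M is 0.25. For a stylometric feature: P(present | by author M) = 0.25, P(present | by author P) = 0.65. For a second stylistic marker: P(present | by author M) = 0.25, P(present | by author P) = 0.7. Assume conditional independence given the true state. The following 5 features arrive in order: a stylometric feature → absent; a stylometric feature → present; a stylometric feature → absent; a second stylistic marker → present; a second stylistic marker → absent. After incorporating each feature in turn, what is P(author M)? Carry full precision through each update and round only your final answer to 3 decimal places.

0.345

After a stylometric feature='absent': P(author M) = 0.75·0.2500 / (0.75·0.2500 + 0.35·0.7500) ≈ 0.4167
After a stylometric feature='present': P(author M) = 0.25·0.4167 / (0.25·0.4167 + 0.65·0.5833) ≈ 0.2155
After a stylometric feature='absent': P(author M) = 0.75·0.2155 / (0.75·0.2155 + 0.35·0.7845) ≈ 0.3706
After a second stylistic marker='present': P(author M) = 0.25·0.3706 / (0.25·0.3706 + 0.7·0.6294) ≈ 0.1737
After a second stylistic marker='absent': P(author M) = 0.75·0.1737 / (0.75·0.1737 + 0.3·0.8263) ≈ 0.3445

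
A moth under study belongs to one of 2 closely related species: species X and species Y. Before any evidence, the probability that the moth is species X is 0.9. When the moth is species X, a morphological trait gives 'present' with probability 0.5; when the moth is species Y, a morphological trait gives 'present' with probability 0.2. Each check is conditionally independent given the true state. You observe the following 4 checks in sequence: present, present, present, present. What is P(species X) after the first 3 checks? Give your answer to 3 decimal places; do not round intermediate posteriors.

After 'present': P(species X) = 0.5·0.9000 / (0.5·0.9000 + 0.2·0.1000) ≈ 0.9574
After 'present': P(species X) = 0.5·0.9574 / (0.5·0.9574 + 0.2·0.0426) ≈ 0.9825
After 'present': P(species X) = 0.5·0.9825 / (0.5·0.9825 + 0.2·0.0175) ≈ 0.9929

0.993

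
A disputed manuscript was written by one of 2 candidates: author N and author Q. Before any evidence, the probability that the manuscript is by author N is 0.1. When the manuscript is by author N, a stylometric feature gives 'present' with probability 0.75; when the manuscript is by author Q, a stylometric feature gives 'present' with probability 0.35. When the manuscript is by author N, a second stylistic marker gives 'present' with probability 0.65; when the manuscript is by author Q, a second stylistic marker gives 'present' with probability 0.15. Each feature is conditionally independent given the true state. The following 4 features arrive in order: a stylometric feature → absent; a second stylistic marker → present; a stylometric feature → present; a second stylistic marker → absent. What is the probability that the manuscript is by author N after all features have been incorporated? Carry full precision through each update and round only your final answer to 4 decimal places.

After a stylometric feature='absent': P(author N) = 0.25·0.1000 / (0.25·0.1000 + 0.65·0.9000) ≈ 0.0410
After a second stylistic marker='present': P(author N) = 0.65·0.0410 / (0.65·0.0410 + 0.15·0.9590) ≈ 0.1562
After a stylometric feature='present': P(author N) = 0.75·0.1562 / (0.75·0.1562 + 0.35·0.8438) ≈ 0.2841
After a second stylistic marker='absent': P(author N) = 0.35·0.2841 / (0.35·0.2841 + 0.85·0.7159) ≈ 0.1404

0.1404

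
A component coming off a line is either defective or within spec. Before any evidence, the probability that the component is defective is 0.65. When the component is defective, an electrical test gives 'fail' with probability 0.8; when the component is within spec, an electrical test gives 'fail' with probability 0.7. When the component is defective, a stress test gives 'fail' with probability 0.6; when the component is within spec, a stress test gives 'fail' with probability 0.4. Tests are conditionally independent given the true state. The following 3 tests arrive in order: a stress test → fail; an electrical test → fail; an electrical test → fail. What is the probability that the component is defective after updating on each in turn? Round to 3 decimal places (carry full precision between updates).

0.784

After a stress test='fail': P(defective) = 0.6·0.6500 / (0.6·0.6500 + 0.4·0.3500) ≈ 0.7358
After an electrical test='fail': P(defective) = 0.8·0.7358 / (0.8·0.7358 + 0.7·0.2642) ≈ 0.7610
After an electrical test='fail': P(defective) = 0.8·0.7610 / (0.8·0.7610 + 0.7·0.2390) ≈ 0.7844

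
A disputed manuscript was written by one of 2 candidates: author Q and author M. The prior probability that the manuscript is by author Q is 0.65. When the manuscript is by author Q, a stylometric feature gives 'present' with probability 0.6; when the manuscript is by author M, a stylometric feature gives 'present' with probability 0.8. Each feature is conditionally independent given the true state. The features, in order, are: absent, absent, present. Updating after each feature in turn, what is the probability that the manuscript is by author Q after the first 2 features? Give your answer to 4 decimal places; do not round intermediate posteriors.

After 'absent': P(author Q) = 0.4·0.6500 / (0.4·0.6500 + 0.2·0.3500) ≈ 0.7879
After 'absent': P(author Q) = 0.4·0.7879 / (0.4·0.7879 + 0.2·0.2121) ≈ 0.8814

0.8814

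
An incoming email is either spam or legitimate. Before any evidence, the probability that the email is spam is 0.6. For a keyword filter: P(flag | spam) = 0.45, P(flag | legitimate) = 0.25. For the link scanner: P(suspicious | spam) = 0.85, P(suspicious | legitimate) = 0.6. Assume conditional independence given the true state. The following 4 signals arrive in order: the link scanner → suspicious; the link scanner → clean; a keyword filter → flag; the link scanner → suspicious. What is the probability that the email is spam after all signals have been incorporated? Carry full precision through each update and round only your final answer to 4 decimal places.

After the link scanner='suspicious': P(spam) = 0.85·0.6000 / (0.85·0.6000 + 0.6·0.4000) ≈ 0.6800
After the link scanner='clean': P(spam) = 0.15·0.6800 / (0.15·0.6800 + 0.4·0.3200) ≈ 0.4435
After a keyword filter='flag': P(spam) = 0.45·0.4435 / (0.45·0.4435 + 0.25·0.5565) ≈ 0.5892
After the link scanner='suspicious': P(spam) = 0.85·0.5892 / (0.85·0.5892 + 0.6·0.4108) ≈ 0.6702

0.6702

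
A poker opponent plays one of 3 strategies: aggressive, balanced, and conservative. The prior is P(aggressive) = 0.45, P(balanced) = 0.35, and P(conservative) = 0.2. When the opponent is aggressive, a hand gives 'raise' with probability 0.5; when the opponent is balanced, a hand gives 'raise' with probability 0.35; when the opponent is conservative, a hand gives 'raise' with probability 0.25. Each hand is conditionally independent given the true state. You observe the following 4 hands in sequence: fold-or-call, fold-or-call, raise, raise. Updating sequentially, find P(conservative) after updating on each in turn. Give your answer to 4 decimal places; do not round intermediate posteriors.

After 'fold-or-call': normaliser = 0.5·0.4500 + 0.65·0.3500 + 0.75·0.2000; P(aggressive) ≈ 0.3734, P(balanced) ≈ 0.3776, P(conservative) ≈ 0.2490
After 'fold-or-call': normaliser = 0.5·0.3734 + 0.65·0.3776 + 0.75·0.2490; P(aggressive) ≈ 0.3017, P(balanced) ≈ 0.3966, P(conservative) ≈ 0.3017
After 'raise': normaliser = 0.5·0.3017 + 0.35·0.3966 + 0.25·0.3017; P(aggressive) ≈ 0.4132, P(balanced) ≈ 0.3802, P(conservative) ≈ 0.2066
After 'raise': normaliser = 0.5·0.4132 + 0.35·0.3802 + 0.25·0.2066; P(aggressive) ≈ 0.5280, P(balanced) ≈ 0.3400, P(conservative) ≈ 0.1320

0.1320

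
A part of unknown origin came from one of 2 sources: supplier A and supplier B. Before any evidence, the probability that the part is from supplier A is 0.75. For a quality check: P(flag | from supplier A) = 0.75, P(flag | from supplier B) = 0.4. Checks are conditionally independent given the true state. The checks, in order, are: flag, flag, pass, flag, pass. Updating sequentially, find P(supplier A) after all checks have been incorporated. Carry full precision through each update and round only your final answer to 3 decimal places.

0.774

After 'flag': P(supplier A) = 0.75·0.7500 / (0.75·0.7500 + 0.4·0.2500) ≈ 0.8491
After 'flag': P(supplier A) = 0.75·0.8491 / (0.75·0.8491 + 0.4·0.1509) ≈ 0.9134
After 'pass': P(supplier A) = 0.25·0.9134 / (0.25·0.9134 + 0.6·0.0866) ≈ 0.8146
After 'flag': P(supplier A) = 0.75·0.8146 / (0.75·0.8146 + 0.4·0.1854) ≈ 0.8918
After 'pass': P(supplier A) = 0.25·0.8918 / (0.25·0.8918 + 0.6·0.1082) ≈ 0.7744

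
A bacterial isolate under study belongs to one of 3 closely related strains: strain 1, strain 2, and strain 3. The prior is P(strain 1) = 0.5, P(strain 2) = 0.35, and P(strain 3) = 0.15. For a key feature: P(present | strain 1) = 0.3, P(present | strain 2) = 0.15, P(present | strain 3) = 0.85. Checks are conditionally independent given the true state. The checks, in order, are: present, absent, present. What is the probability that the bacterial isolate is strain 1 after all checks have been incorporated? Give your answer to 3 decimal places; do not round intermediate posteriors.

After 'present': normaliser = 0.3·0.5000 + 0.15·0.3500 + 0.85·0.1500; P(strain 1) ≈ 0.4545, P(strain 2) ≈ 0.1591, P(strain 3) ≈ 0.3864
After 'absent': normaliser = 0.7·0.4545 + 0.85·0.1591 + 0.15·0.3864; P(strain 1) ≈ 0.6222, P(strain 2) ≈ 0.2644, P(strain 3) ≈ 0.1133
After 'present': normaliser = 0.3·0.6222 + 0.15·0.2644 + 0.85·0.1133; P(strain 1) ≈ 0.5785, P(strain 2) ≈ 0.1229, P(strain 3) ≈ 0.2986

0.579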